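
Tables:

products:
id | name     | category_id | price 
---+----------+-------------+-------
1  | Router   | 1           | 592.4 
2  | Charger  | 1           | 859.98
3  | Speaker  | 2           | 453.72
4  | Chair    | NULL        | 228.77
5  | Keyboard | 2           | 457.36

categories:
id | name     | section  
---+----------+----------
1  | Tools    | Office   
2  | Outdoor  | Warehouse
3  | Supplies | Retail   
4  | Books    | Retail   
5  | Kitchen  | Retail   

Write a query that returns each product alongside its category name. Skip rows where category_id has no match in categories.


INNER JOIN keeps only products rows whose category_id matches an id in categories. Walk through each product:
  - product 1 (Router): category_id=1 -> matches Tools
  - product 2 (Charger): category_id=1 -> matches Tools
  - product 3 (Speaker): category_id=2 -> matches Outdoor
  - product 4 (Chair): category_id=NULL, no match -> dropped
  - product 5 (Keyboard): category_id=2 -> matches Outdoor
So 1 of 5 rows is dropped.

SQL:
SELECT a.name, b.name AS category
FROM products a
INNER JOIN categories b ON a.category_id = b.id

Result:
name     | category
---------+---------
Router   | Tools   
Charger  | Tools   
Speaker  | Outdoor 
Keyboard | Outdoor 


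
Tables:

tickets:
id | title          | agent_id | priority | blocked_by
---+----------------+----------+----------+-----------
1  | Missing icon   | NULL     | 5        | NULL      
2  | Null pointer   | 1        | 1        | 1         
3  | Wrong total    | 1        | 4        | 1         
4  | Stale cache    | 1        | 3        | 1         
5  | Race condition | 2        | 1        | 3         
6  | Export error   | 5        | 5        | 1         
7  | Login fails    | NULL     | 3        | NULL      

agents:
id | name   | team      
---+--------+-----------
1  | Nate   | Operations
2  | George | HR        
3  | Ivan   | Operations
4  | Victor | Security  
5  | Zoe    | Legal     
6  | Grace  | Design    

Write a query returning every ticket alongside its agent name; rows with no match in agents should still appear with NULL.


LEFT JOIN keeps every row from tickets (the left table); where agent_id has no match in agents, the agent columns become NULL. Walk through each ticket:
  - ticket 1 (Missing icon): agent_id=NULL, no match -> kept with NULL
  - ticket 2 (Null pointer): agent_id=1 -> matches Nate
  - ticket 3 (Wrong total): agent_id=1 -> matches Nate
  - ticket 4 (Stale cache): agent_id=1 -> matches Nate
  - ticket 5 (Race condition): agent_id=2 -> matches George
  - ticket 6 (Export error): agent_id=5 -> matches Zoe
  - ticket 7 (Login fails): agent_id=NULL, no match -> kept with NULL
All 7 rows appear; 2 have NULL agent.

SQL:
SELECT a.title, b.name AS agent
FROM tickets a
LEFT JOIN agents b ON a.agent_id = b.id

Result:
title          | agent 
---------------+-------
Missing icon   | NULL  
Null pointer   | Nate  
Wrong total    | Nate  
Stale cache    | Nate  
Race condition | George
Export error   | Zoe   
Login fails    | NULL  


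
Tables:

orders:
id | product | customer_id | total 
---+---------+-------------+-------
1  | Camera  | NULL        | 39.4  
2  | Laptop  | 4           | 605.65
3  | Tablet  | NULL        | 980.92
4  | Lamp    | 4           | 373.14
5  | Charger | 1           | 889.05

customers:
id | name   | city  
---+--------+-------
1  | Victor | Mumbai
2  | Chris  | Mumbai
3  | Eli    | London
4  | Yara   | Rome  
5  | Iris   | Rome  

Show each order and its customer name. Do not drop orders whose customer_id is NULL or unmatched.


LEFT JOIN keeps every row from orders (the left table); where customer_id has no match in customers, the customer columns become NULL. Walk through each order:
  - order 1 (Camera): customer_id=NULL, no match -> kept with NULL
  - order 2 (Laptop): customer_id=4 -> matches Yara
  - order 3 (Tablet): customer_id=NULL, no match -> kept with NULL
  - order 4 (Lamp): customer_id=4 -> matches Yara
  - order 5 (Charger): customer_id=1 -> matches Victor
All 5 rows appear; 2 have NULL customer.

SQL:
SELECT a.product, b.name AS customer
FROM orders a
LEFT JOIN customers b ON a.customer_id = b.id

Result:
product | customer
--------+---------
Camera  | NULL    
Laptop  | Yara    
Tablet  | NULL    
Lamp    | Yara    
Charger | Victor  


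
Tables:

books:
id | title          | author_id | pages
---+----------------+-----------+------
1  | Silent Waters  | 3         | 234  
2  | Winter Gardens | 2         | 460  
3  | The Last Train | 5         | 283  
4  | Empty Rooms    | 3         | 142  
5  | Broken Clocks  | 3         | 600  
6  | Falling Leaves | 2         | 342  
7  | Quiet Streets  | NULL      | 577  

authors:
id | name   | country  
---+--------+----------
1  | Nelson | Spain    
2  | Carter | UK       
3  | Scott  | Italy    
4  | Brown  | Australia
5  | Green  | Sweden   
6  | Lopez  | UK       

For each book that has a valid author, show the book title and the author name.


INNER JOIN keeps only books rows whose author_id matches an id in authors. Walk through each book:
  - book 1 (Silent Waters): author_id=3 -> matches Scott
  - book 2 (Winter Gardens): author_id=2 -> matches Carter
  - book 3 (The Last Train): author_id=5 -> matches Green
  - book 4 (Empty Rooms): author_id=3 -> matches Scott
  - book 5 (Broken Clocks): author_id=3 -> matches Scott
  - book 6 (Falling Leaves): author_id=2 -> matches Carter
  - book 7 (Quiet Streets): author_id=NULL, no match -> dropped
So 1 of 7 rows is dropped.

SQL:
SELECT a.title, b.name AS author
FROM books a
INNER JOIN authors b ON a.author_id = b.id

Result:
title          | author
---------------+-------
Silent Waters  | Scott 
Winter Gardens | Carter
The Last Train | Green 
Empty Rooms    | Scott 
Broken Clocks  | Scott 
Falling Leaves | Carter


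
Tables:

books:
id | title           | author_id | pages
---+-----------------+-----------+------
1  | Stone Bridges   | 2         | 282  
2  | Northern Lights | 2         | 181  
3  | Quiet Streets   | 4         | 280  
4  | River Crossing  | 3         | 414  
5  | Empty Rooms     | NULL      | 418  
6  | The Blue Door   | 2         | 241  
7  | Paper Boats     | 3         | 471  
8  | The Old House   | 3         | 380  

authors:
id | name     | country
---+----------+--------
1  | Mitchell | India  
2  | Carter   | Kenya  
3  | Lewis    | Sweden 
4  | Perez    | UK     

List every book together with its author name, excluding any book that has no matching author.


INNER JOIN keeps only books rows whose author_id matches an id in authors. Walk through each book:
  - book 1 (Stone Bridges): author_id=2 -> matches Carter
  - book 2 (Northern Lights): author_id=2 -> matches Carter
  - book 3 (Quiet Streets): author_id=4 -> matches Perez
  - book 4 (River Crossing): author_id=3 -> matches Lewis
  - book 5 (Empty Rooms): author_id=NULL, no match -> dropped
  - book 6 (The Blue Door): author_id=2 -> matches Carter
  - book 7 (Paper Boats): author_id=3 -> matches Lewis
  - book 8 (The Old House): author_id=3 -> matches Lewis
So 1 of 8 rows is dropped.

SQL:
SELECT a.title, b.name AS author
FROM books a
INNER JOIN authors b ON a.author_id = b.id

Result:
title           | author
----------------+-------
Stone Bridges   | Carter
Northern Lights | Carter
Quiet Streets   | Perez 
River Crossing  | Lewis 
The Blue Door   | Carter
Paper Boats     | Lewis 
The Old House   | Lewis 


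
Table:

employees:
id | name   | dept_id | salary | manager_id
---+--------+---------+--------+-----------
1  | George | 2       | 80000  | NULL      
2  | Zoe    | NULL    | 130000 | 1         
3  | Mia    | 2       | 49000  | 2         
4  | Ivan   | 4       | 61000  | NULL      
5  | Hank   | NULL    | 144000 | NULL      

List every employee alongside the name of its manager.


This is a self-join: employees is joined to a second copy of itself, matching each row's manager_id to another row's id. Use LEFT JOIN so rows with manager_id=NULL are kept.
  - employee 1 (George): manager_id=NULL -> NULL
  - employee 2 (Zoe): manager_id=1 -> George
  - employee 3 (Mia): manager_id=2 -> Zoe
  - employee 4 (Ivan): manager_id=NULL -> NULL
  - employee 5 (Hank): manager_id=NULL -> NULL

SQL:
SELECT a.name AS item, b.name AS manager
FROM employees a
LEFT JOIN employees b ON a.manager_id = b.id

Result:
item   | manager
-------+--------
George | NULL   
Zoe    | George 
Mia    | Zoe    
Ivan   | NULL   
Hank   | NULL   


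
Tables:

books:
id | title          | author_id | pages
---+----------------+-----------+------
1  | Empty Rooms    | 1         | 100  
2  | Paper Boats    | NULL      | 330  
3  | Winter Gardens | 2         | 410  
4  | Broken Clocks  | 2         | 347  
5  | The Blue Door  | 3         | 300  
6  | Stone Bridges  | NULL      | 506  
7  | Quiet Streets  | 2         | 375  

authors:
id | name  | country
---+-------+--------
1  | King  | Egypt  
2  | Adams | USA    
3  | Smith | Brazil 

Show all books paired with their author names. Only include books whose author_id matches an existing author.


INNER JOIN keeps only books rows whose author_id matches an id in authors. Walk through each book:
  - book 1 (Empty Rooms): author_id=1 -> matches King
  - book 2 (Paper Boats): author_id=NULL, no match -> dropped
  - book 3 (Winter Gardens): author_id=2 -> matches Adams
  - book 4 (Broken Clocks): author_id=2 -> matches Adams
  - book 5 (The Blue Door): author_id=3 -> matches Smith
  - book 6 (Stone Bridges): author_id=NULL, no match -> dropped
  - book 7 (Quiet Streets): author_id=2 -> matches Adams
So 2 of 7 rows are dropped.

SQL:
SELECT a.title, b.name AS author
FROM books a
INNER JOIN authors b ON a.author_id = b.id

Result:
title          | author
---------------+-------
Empty Rooms    | King  
Winter Gardens | Adams 
Broken Clocks  | Adams 
The Blue Door  | Smith 
Quiet Streets  | Adams 


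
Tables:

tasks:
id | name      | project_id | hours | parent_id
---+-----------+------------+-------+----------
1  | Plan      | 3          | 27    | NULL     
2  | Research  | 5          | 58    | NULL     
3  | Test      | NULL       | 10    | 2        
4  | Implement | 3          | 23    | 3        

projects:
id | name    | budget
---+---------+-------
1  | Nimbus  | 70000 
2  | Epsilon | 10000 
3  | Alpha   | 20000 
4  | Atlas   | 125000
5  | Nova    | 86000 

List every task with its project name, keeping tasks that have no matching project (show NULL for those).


LEFT JOIN keeps every row from tasks (the left table); where project_id has no match in projects, the project columns become NULL. Walk through each task:
  - task 1 (Plan): project_id=3 -> matches Alpha
  - task 2 (Research): project_id=5 -> matches Nova
  - task 3 (Test): project_id=NULL, no match -> kept with NULL
  - task 4 (Implement): project_id=3 -> matches Alpha
All 4 rows appear; 1 has NULL project.

SQL:
SELECT a.name, b.name AS project
FROM tasks a
LEFT JOIN projects b ON a.project_id = b.id

Result:
name      | project
----------+--------
Plan      | Alpha  
Research  | Nova   
Test      | NULL   
Implement | Alpha  


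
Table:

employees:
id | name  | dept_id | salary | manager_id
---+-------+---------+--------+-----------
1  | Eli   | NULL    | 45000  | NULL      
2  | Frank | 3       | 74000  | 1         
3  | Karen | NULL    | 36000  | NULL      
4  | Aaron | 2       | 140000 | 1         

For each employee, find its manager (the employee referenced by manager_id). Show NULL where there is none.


This is a self-join: employees is joined to a second copy of itself, matching each row's manager_id to another row's id. Use LEFT JOIN so rows with manager_id=NULL are kept.
  - employee 1 (Eli): manager_id=NULL -> NULL
  - employee 2 (Frank): manager_id=1 -> Eli
  - employee 3 (Karen): manager_id=NULL -> NULL
  - employee 4 (Aaron): manager_id=1 -> Eli

SQL:
SELECT a.name AS item, b.name AS manager
FROM employees a
LEFT JOIN employees b ON a.manager_id = b.id

Result:
item  | manager
------+--------
Eli   | NULL   
Frank | Eli    
Karen | NULL   
Aaron | Eli    


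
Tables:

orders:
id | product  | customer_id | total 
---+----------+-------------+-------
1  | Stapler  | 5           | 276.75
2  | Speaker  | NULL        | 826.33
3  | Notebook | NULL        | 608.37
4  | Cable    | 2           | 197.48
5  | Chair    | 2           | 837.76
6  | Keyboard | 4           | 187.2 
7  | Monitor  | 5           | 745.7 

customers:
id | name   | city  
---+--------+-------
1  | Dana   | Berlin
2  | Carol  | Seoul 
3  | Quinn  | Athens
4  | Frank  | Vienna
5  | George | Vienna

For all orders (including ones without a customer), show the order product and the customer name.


LEFT JOIN keeps every row from orders (the left table); where customer_id has no match in customers, the customer columns become NULL. Walk through each order:
  - order 1 (Stapler): customer_id=5 -> matches George
  - order 2 (Speaker): customer_id=NULL, no match -> kept with NULL
  - order 3 (Notebook): customer_id=NULL, no match -> kept with NULL
  - order 4 (Cable): customer_id=2 -> matches Carol
  - order 5 (Chair): customer_id=2 -> matches Carol
  - order 6 (Keyboard): customer_id=4 -> matches Frank
  - order 7 (Monitor): customer_id=5 -> matches George
All 7 rows appear; 2 have NULL customer.

SQL:
SELECT a.product, b.name AS customer
FROM orders a
LEFT JOIN customers b ON a.customer_id = b.id

Result:
product  | customer
---------+---------
Stapler  | George  
Speaker  | NULL    
Notebook | NULL    
Cable    | Carol   
Chair    | Carol   
Keyboard | Frank   
Monitor  | George  


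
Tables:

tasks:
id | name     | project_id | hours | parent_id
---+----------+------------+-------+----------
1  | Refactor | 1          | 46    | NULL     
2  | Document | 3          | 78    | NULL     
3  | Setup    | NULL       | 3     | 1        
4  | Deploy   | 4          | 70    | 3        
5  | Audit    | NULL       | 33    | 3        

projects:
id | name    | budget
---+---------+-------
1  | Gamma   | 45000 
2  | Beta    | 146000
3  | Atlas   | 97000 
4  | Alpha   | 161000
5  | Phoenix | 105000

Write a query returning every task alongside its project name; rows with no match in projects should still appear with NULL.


LEFT JOIN keeps every row from tasks (the left table); where project_id has no match in projects, the project columns become NULL. Walk through each task:
  - task 1 (Refactor): project_id=1 -> matches Gamma
  - task 2 (Document): project_id=3 -> matches Atlas
  - task 3 (Setup): project_id=NULL, no match -> kept with NULL
  - task 4 (Deploy): project_id=4 -> matches Alpha
  - task 5 (Audit): project_id=NULL, no match -> kept with NULL
All 5 rows appear; 2 have NULL project.

SQL:
SELECT a.name, b.name AS project
FROM tasks a
LEFT JOIN projects b ON a.project_id = b.id

Result:
name     | project
---------+--------
Refactor | Gamma  
Document | Atlas  
Setup    | NULL   
Deploy   | Alpha  
Audit    | NULL   


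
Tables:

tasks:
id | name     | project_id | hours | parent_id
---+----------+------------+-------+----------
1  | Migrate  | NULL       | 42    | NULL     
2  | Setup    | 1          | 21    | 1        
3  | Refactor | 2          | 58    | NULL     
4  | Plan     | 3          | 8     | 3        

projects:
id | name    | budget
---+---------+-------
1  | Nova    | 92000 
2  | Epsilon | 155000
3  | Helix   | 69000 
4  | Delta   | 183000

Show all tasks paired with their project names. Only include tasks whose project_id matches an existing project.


INNER JOIN keeps only tasks rows whose project_id matches an id in projects. Walk through each task:
  - task 1 (Migrate): project_id=NULL, no match -> dropped
  - task 2 (Setup): project_id=1 -> matches Nova
  - task 3 (Refactor): project_id=2 -> matches Epsilon
  - task 4 (Plan): project_id=3 -> matches Helix
So 1 of 4 rows is dropped.

SQL:
SELECT a.name, b.name AS project
FROM tasks a
INNER JOIN projects b ON a.project_id = b.id

Result:
name     | project
---------+--------
Setup    | Nova   
Refactor | Epsilon
Plan     | Helix  


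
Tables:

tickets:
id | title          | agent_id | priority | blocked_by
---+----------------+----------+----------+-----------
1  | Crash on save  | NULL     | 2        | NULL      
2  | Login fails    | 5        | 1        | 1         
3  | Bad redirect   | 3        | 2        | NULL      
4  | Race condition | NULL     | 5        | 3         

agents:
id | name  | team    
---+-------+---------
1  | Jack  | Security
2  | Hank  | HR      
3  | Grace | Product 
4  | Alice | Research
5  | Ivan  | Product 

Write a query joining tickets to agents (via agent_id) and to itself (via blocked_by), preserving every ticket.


Two LEFT JOINs from the same base table tickets: one to agents via agent_id, one to tickets itself via blocked_by. Both are LEFT so every ticket is preserved.
Match against agents:
  - ticket 1 (Crash on save): agent_id=NULL, no match -> kept with NULL
  - ticket 2 (Login fails): agent_id=5 -> matches Ivan
  - ticket 3 (Bad redirect): agent_id=3 -> matches Grace
  - ticket 4 (Race condition): agent_id=NULL, no match -> kept with NULL
Match against tickets (self):
  - ticket 1 (Crash on save): blocked_by=NULL -> NULL
  - ticket 2 (Login fails): blocked_by=1 -> Crash on save
  - ticket 3 (Bad redirect): blocked_by=NULL -> NULL
  - ticket 4 (Race condition): blocked_by=3 -> Bad redirect

SQL:
SELECT a.title, b.name AS agent, c.title AS blocked_by
FROM tickets a
LEFT JOIN agents b ON a.agent_id = b.id
LEFT JOIN tickets c ON a.blocked_by = c.id

Result:
title          | agent | blocked_by   
---------------+-------+--------------
Crash on save  | NULL  | NULL         
Login fails    | Ivan  | Crash on save
Bad redirect   | Grace | NULL         
Race condition | NULL  | Bad redirect 


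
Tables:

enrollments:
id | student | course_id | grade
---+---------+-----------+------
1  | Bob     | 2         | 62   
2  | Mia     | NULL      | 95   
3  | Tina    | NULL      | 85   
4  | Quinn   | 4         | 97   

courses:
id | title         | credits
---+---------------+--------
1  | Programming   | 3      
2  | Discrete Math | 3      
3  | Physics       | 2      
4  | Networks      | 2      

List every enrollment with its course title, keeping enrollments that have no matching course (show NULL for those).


LEFT JOIN keeps every row from enrollments (the left table); where course_id has no match in courses, the course columns become NULL. Walk through each enrollment:
  - enrollment 1 (Bob): course_id=2 -> matches Discrete Math
  - enrollment 2 (Mia): course_id=NULL, no match -> kept with NULL
  - enrollment 3 (Tina): course_id=NULL, no match -> kept with NULL
  - enrollment 4 (Quinn): course_id=4 -> matches Networks
All 4 rows appear; 2 have NULL course.

SQL:
SELECT a.student, b.title AS course
FROM enrollments a
LEFT JOIN courses b ON a.course_id = b.id

Result:
student | course       
--------+--------------
Bob     | Discrete Math
Mia     | NULL         
Tina    | NULL         
Quinn   | Networks     


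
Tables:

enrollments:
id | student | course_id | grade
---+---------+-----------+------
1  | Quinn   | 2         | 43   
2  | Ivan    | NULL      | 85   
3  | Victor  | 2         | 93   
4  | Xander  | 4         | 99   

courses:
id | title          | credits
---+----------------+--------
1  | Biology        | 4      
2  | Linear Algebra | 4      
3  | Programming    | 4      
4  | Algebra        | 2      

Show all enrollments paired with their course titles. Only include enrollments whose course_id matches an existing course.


INNER JOIN keeps only enrollments rows whose course_id matches an id in courses. Walk through each enrollment:
  - enrollment 1 (Quinn): course_id=2 -> matches Linear Algebra
  - enrollment 2 (Ivan): course_id=NULL, no match -> dropped
  - enrollment 3 (Victor): course_id=2 -> matches Linear Algebra
  - enrollment 4 (Xander): course_id=4 -> matches Algebra
So 1 of 4 rows is dropped.

SQL:
SELECT a.student, b.title AS course
FROM enrollments a
INNER JOIN courses b ON a.course_id = b.id

Result:
student | course        
--------+---------------
Quinn   | Linear Algebra
Victor  | Linear Algebra
Xander  | Algebra       


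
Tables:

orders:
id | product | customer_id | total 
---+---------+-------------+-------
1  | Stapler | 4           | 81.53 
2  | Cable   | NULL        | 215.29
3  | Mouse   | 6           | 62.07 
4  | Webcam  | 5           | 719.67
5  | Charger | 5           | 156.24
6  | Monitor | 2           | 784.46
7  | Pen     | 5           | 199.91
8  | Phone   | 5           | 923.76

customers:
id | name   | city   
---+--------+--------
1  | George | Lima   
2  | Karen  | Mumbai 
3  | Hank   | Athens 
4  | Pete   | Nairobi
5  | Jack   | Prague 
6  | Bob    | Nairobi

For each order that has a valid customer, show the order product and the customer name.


INNER JOIN keeps only orders rows whose customer_id matches an id in customers. Walk through each order:
  - order 1 (Stapler): customer_id=4 -> matches Pete
  - order 2 (Cable): customer_id=NULL, no match -> dropped
  - order 3 (Mouse): customer_id=6 -> matches Bob
  - order 4 (Webcam): customer_id=5 -> matches Jack
  - order 5 (Charger): customer_id=5 -> matches Jack
  - order 6 (Monitor): customer_id=2 -> matches Karen
  - order 7 (Pen): customer_id=5 -> matches Jack
  - order 8 (Phone): customer_id=5 -> matches Jack
So 1 of 8 rows is dropped.

SQL:
SELECT a.product, b.name AS customer
FROM orders a
INNER JOIN customers b ON a.customer_id = b.id

Result:
product | customer
--------+---------
Stapler | Pete    
Mouse   | Bob     
Webcam  | Jack    
Charger | Jack    
Monitor | Karen   
Pen     | Jack    
Phone   | Jack    


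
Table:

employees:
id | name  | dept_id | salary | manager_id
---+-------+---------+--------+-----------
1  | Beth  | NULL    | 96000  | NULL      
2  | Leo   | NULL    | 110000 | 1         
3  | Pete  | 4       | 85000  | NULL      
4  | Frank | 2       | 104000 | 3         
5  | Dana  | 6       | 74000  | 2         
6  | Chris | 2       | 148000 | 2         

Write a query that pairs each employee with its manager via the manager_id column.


This is a self-join: employees is joined to a second copy of itself, matching each row's manager_id to another row's id. Use LEFT JOIN so rows with manager_id=NULL are kept.
  - employee 1 (Beth): manager_id=NULL -> NULL
  - employee 2 (Leo): manager_id=1 -> Beth
  - employee 3 (Pete): manager_id=NULL -> NULL
  - employee 4 (Frank): manager_id=3 -> Pete
  - employee 5 (Dana): manager_id=2 -> Leo
  - employee 6 (Chris): manager_id=2 -> Leo

SQL:
SELECT a.name AS item, b.name AS manager
FROM employees a
LEFT JOIN employees b ON a.manager_id = b.id

Result:
item  | manager
------+--------
Beth  | NULL   
Leo   | Beth   
Pete  | NULL   
Frank | Pete   
Dana  | Leo    
Chris | Leo    


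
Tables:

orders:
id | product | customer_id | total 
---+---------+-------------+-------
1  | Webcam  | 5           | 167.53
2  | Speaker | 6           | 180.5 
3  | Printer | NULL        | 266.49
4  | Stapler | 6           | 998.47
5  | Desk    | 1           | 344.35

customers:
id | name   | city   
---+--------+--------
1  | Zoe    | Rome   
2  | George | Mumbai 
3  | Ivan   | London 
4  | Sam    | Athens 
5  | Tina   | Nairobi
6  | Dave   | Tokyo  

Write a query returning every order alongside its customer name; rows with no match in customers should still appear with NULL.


LEFT JOIN keeps every row from orders (the left table); where customer_id has no match in customers, the customer columns become NULL. Walk through each order:
  - order 1 (Webcam): customer_id=5 -> matches Tina
  - order 2 (Speaker): customer_id=6 -> matches Dave
  - order 3 (Printer): customer_id=NULL, no match -> kept with NULL
  - order 4 (Stapler): customer_id=6 -> matches Dave
  - order 5 (Desk): customer_id=1 -> matches Zoe
All 5 rows appear; 1 has NULL customer.

SQL:
SELECT a.product, b.name AS customer
FROM orders a
LEFT JOIN customers b ON a.customer_id = b.id

Result:
product | customer
--------+---------
Webcam  | Tina    
Speaker | Dave    
Printer | NULL    
Stapler | Dave    
Desk    | Zoe     


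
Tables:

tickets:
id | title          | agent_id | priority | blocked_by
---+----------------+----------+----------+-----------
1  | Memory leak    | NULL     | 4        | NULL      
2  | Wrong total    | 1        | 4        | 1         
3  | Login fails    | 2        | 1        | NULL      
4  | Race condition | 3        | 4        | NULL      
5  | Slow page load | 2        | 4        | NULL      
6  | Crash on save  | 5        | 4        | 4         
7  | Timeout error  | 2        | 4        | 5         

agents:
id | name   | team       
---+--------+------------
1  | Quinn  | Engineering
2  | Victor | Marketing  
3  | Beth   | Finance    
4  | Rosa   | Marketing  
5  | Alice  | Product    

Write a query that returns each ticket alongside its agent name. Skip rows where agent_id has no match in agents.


INNER JOIN keeps only tickets rows whose agent_id matches an id in agents. Walk through each ticket:
  - ticket 1 (Memory leak): agent_id=NULL, no match -> dropped
  - ticket 2 (Wrong total): agent_id=1 -> matches Quinn
  - ticket 3 (Login fails): agent_id=2 -> matches Victor
  - ticket 4 (Race condition): agent_id=3 -> matches Beth
  - ticket 5 (Slow page load): agent_id=2 -> matches Victor
  - ticket 6 (Crash on save): agent_id=5 -> matches Alice
  - ticket 7 (Timeout error): agent_id=2 -> matches Victor
So 1 of 7 rows is dropped.

SQL:
SELECT a.title, b.name AS agent
FROM tickets a
INNER JOIN agents b ON a.agent_id = b.id

Result:
title          | agent 
---------------+-------
Wrong total    | Quinn 
Login fails    | Victor
Race condition | Beth  
Slow page load | Victor
Crash on save  | Alice 
Timeout error  | Victor


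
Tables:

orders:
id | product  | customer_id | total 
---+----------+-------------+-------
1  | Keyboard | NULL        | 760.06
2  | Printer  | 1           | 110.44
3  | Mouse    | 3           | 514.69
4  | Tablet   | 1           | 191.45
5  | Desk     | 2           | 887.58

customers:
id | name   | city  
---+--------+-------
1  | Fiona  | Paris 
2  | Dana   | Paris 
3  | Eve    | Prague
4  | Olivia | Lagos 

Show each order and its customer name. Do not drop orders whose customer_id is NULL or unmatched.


LEFT JOIN keeps every row from orders (the left table); where customer_id has no match in customers, the customer columns become NULL. Walk through each order:
  - order 1 (Keyboard): customer_id=NULL, no match -> kept with NULL
  - order 2 (Printer): customer_id=1 -> matches Fiona
  - order 3 (Mouse): customer_id=3 -> matches Eve
  - order 4 (Tablet): customer_id=1 -> matches Fiona
  - order 5 (Desk): customer_id=2 -> matches Dana
All 5 rows appear; 1 has NULL customer.

SQL:
SELECT a.product, b.name AS customer
FROM orders a
LEFT JOIN customers b ON a.customer_id = b.id

Result:
product  | customer
---------+---------
Keyboard | NULL    
Printer  | Fiona   
Mouse    | Eve     
Tablet   | Fiona   
Desk     | Dana    


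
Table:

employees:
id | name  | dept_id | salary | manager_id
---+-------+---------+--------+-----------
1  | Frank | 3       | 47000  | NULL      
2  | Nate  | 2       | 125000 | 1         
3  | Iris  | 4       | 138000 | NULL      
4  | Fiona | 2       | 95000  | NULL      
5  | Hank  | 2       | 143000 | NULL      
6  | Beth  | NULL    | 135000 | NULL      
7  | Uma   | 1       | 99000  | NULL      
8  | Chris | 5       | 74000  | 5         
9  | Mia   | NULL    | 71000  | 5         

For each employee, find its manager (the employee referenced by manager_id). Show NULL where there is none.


This is a self-join: employees is joined to a second copy of itself, matching each row's manager_id to another row's id. Use LEFT JOIN so rows with manager_id=NULL are kept.
  - employee 1 (Frank): manager_id=NULL -> NULL
  - employee 2 (Nate): manager_id=1 -> Frank
  - employee 3 (Iris): manager_id=NULL -> NULL
  - employee 4 (Fiona): manager_id=NULL -> NULL
  - employee 5 (Hank): manager_id=NULL -> NULL
  - employee 6 (Beth): manager_id=NULL -> NULL
  - employee 7 (Uma): manager_id=NULL -> NULL
  - employee 8 (Chris): manager_id=5 -> Hank
  - employee 9 (Mia): manager_id=5 -> Hank

SQL:
SELECT a.name AS item, b.name AS manager
FROM employees a
LEFT JOIN employees b ON a.manager_id = b.id

Result:
item  | manager
------+--------
Frank | NULL   
Nate  | Frank  
Iris  | NULL   
Fiona | NULL   
Hank  | NULL   
Beth  | NULL   
Uma   | NULL   
Chris | Hank   
Mia   | Hank   


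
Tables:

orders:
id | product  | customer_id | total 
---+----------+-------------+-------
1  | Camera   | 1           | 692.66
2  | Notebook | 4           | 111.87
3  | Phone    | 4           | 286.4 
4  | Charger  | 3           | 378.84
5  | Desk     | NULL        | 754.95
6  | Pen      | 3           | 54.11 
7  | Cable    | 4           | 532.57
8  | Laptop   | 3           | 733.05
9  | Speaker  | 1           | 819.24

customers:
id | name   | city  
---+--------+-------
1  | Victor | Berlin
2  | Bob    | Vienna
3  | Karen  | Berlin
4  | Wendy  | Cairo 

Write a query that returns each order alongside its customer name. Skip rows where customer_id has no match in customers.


INNER JOIN keeps only orders rows whose customer_id matches an id in customers. Walk through each order:
  - order 1 (Camera): customer_id=1 -> matches Victor
  - order 2 (Notebook): customer_id=4 -> matches Wendy
  - order 3 (Phone): customer_id=4 -> matches Wendy
  - order 4 (Charger): customer_id=3 -> matches Karen
  - order 5 (Desk): customer_id=NULL, no match -> dropped
  - order 6 (Pen): customer_id=3 -> matches Karen
  - order 7 (Cable): customer_id=4 -> matches Wendy
  - order 8 (Laptop): customer_id=3 -> matches Karen
  - order 9 (Speaker): customer_id=1 -> matches Victor
So 1 of 9 rows is dropped.

SQL:
SELECT a.product, b.name AS customer
FROM orders a
INNER JOIN customers b ON a.customer_id = b.id

Result:
product  | customer
---------+---------
Camera   | Victor  
Notebook | Wendy   
Phone    | Wendy   
Charger  | Karen   
Pen      | Karen   
Cable    | Wendy   
Laptop   | Karen   
Speaker  | Victor  


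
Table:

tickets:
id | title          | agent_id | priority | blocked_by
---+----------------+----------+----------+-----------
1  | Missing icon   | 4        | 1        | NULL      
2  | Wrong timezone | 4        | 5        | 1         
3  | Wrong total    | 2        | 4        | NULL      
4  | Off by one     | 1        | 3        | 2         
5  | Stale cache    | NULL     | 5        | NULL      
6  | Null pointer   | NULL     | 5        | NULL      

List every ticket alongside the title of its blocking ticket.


This is a self-join: tickets is joined to a second copy of itself, matching each row's blocked_by to another row's id. Use LEFT JOIN so rows with blocked_by=NULL are kept.
  - ticket 1 (Missing icon): blocked_by=NULL -> NULL
  - ticket 2 (Wrong timezone): blocked_by=1 -> Missing icon
  - ticket 3 (Wrong total): blocked_by=NULL -> NULL
  - ticket 4 (Off by one): blocked_by=2 -> Wrong timezone
  - ticket 5 (Stale cache): blocked_by=NULL -> NULL
  - ticket 6 (Null pointer): blocked_by=NULL -> NULL

SQL:
SELECT a.title AS item, b.title AS blocked_by
FROM tickets a
LEFT JOIN tickets b ON a.blocked_by = b.id

Result:
item           | blocked_by    
---------------+---------------
Missing icon   | NULL          
Wrong timezone | Missing icon  
Wrong total    | NULL          
Off by one     | Wrong timezone
Stale cache    | NULL          
Null pointer   | NULL          


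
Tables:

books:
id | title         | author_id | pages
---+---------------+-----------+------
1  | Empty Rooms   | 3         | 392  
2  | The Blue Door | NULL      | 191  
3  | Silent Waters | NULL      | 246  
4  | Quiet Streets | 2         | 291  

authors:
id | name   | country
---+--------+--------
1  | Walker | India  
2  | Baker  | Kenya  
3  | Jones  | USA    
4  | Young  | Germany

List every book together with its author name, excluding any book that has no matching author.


INNER JOIN keeps only books rows whose author_id matches an id in authors. Walk through each book:
  - book 1 (Empty Rooms): author_id=3 -> matches Jones
  - book 2 (The Blue Door): author_id=NULL, no match -> dropped
  - book 3 (Silent Waters): author_id=NULL, no match -> dropped
  - book 4 (Quiet Streets): author_id=2 -> matches Baker
So 2 of 4 rows are dropped.

SQL:
SELECT a.title, b.name AS author
FROM books a
INNER JOIN authors b ON a.author_id = b.id

Result:
title         | author
--------------+-------
Empty Rooms   | Jones 
Quiet Streets | Baker 


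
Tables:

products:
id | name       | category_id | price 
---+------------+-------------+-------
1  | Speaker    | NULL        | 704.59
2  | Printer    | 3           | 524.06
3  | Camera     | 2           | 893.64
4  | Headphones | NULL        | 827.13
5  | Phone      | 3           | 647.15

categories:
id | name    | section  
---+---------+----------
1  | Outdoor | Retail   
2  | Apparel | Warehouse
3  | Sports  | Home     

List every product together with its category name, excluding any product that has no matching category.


INNER JOIN keeps only products rows whose category_id matches an id in categories. Walk through each product:
  - product 1 (Speaker): category_id=NULL, no match -> dropped
  - product 2 (Printer): category_id=3 -> matches Sports
  - product 3 (Camera): category_id=2 -> matches Apparel
  - product 4 (Headphones): category_id=NULL, no match -> dropped
  - product 5 (Phone): category_id=3 -> matches Sports
So 2 of 5 rows are dropped.

SQL:
SELECT a.name, b.name AS category
FROM products a
INNER JOIN categories b ON a.category_id = b.id

Result:
name    | category
--------+---------
Printer | Sports  
Camera  | Apparel 
Phone   | Sports  


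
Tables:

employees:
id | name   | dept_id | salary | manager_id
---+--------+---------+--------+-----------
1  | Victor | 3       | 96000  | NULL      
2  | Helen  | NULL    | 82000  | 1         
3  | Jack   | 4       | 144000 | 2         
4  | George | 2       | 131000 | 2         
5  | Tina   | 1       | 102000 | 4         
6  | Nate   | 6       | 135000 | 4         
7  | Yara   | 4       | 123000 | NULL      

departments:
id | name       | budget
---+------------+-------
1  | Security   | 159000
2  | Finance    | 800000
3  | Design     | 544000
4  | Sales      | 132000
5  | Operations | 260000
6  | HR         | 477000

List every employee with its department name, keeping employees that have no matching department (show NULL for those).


LEFT JOIN keeps every row from employees (the left table); where dept_id has no match in departments, the department columns become NULL. Walk through each employee:
  - employee 1 (Victor): dept_id=3 -> matches Design
  - employee 2 (Helen): dept_id=NULL, no match -> kept with NULL
  - employee 3 (Jack): dept_id=4 -> matches Sales
  - employee 4 (George): dept_id=2 -> matches Finance
  - employee 5 (Tina): dept_id=1 -> matches Security
  - employee 6 (Nate): dept_id=6 -> matches HR
  - employee 7 (Yara): dept_id=4 -> matches Sales
All 7 rows appear; 1 has NULL department.

SQL:
SELECT a.name, b.name AS department
FROM employees a
LEFT JOIN departments b ON a.dept_id = b.id

Result:
name   | department
-------+-----------
Victor | Design    
Helen  | NULL      
Jack   | Sales     
George | Finance   
Tina   | Security  
Nate   | HR        
Yara   | Sales     


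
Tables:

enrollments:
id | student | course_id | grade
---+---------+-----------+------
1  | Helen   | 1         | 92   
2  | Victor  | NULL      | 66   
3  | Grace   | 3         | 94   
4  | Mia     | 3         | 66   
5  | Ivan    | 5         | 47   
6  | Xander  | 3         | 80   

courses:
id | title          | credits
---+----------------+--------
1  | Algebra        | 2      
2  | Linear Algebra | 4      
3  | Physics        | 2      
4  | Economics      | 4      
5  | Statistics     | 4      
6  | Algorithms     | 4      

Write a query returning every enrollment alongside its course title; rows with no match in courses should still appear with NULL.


LEFT JOIN keeps every row from enrollments (the left table); where course_id has no match in courses, the course columns become NULL. Walk through each enrollment:
  - enrollment 1 (Helen): course_id=1 -> matches Algebra
  - enrollment 2 (Victor): course_id=NULL, no match -> kept with NULL
  - enrollment 3 (Grace): course_id=3 -> matches Physics
  - enrollment 4 (Mia): course_id=3 -> matches Physics
  - enrollment 5 (Ivan): course_id=5 -> matches Statistics
  - enrollment 6 (Xander): course_id=3 -> matches Physics
All 6 rows appear; 1 has NULL course.

SQL:
SELECT a.student, b.title AS course
FROM enrollments a
LEFT JOIN courses b ON a.course_id = b.id

Result:
student | course    
--------+-----------
Helen   | Algebra   
Victor  | NULL      
Grace   | Physics   
Mia     | Physics   
Ivan    | Statistics
Xander  | Physics   


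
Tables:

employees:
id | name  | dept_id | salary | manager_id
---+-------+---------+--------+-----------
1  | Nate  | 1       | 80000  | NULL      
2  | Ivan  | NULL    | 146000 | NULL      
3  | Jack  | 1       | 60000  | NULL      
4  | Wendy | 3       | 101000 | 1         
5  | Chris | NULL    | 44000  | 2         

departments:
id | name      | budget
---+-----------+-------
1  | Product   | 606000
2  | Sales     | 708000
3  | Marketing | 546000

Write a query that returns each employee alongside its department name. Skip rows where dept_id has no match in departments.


INNER JOIN keeps only employees rows whose dept_id matches an id in departments. Walk through each employee:
  - employee 1 (Nate): dept_id=1 -> matches Product
  - employee 2 (Ivan): dept_id=NULL, no match -> dropped
  - employee 3 (Jack): dept_id=1 -> matches Product
  - employee 4 (Wendy): dept_id=3 -> matches Marketing
  - employee 5 (Chris): dept_id=NULL, no match -> dropped
So 2 of 5 rows are dropped.

SQL:
SELECT a.name, b.name AS department
FROM employees a
INNER JOIN departments b ON a.dept_id = b.id

Result:
name  | department
------+-----------
Nate  | Product   
Jack  | Product   
Wendy | Marketing 


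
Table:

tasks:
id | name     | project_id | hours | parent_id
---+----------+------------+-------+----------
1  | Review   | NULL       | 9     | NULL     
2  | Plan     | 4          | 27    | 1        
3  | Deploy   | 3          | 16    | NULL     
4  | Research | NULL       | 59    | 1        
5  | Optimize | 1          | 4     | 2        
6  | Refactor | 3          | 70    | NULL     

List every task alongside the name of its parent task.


This is a self-join: tasks is joined to a second copy of itself, matching each row's parent_id to another row's id. Use LEFT JOIN so rows with parent_id=NULL are kept.
  - task 1 (Review): parent_id=NULL -> NULL
  - task 2 (Plan): parent_id=1 -> Review
  - task 3 (Deploy): parent_id=NULL -> NULL
  - task 4 (Research): parent_id=1 -> Review
  - task 5 (Optimize): parent_id=2 -> Plan
  - task 6 (Refactor): parent_id=NULL -> NULL

SQL:
SELECT a.name AS item, b.name AS parent
FROM tasks a
LEFT JOIN tasks b ON a.parent_id = b.id

Result:
item     | parent
---------+-------
Review   | NULL  
Plan     | Review
Deploy   | NULL  
Research | Review
Optimize | Plan  
Refactor | NULL  


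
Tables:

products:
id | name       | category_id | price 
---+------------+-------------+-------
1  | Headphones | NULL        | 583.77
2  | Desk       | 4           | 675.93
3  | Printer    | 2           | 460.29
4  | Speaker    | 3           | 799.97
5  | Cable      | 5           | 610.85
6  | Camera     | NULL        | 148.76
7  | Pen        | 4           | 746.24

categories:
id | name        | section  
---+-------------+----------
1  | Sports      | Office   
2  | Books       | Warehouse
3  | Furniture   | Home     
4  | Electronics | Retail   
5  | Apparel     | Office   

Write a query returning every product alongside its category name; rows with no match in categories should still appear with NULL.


LEFT JOIN keeps every row from products (the left table); where category_id has no match in categories, the category columns become NULL. Walk through each product:
  - product 1 (Headphones): category_id=NULL, no match -> kept with NULL
  - product 2 (Desk): category_id=4 -> matches Electronics
  - product 3 (Printer): category_id=2 -> matches Books
  - product 4 (Speaker): category_id=3 -> matches Furniture
  - product 5 (Cable): category_id=5 -> matches Apparel
  - product 6 (Camera): category_id=NULL, no match -> kept with NULL
  - product 7 (Pen): category_id=4 -> matches Electronics
All 7 rows appear; 2 have NULL category.

SQL:
SELECT a.name, b.name AS category
FROM products a
LEFT JOIN categories b ON a.category_id = b.id

Result:
name       | category   
-----------+------------
Headphones | NULL       
Desk       | Electronics
Printer    | Books      
Speaker    | Furniture  
Cable      | Apparel    
Camera     | NULL       
Pen        | Electronics
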